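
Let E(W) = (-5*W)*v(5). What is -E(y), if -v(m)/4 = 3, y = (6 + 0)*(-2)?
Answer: 720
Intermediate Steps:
y = -12 (y = 6*(-2) = -12)
v(m) = -12 (v(m) = -4*3 = -12)
E(W) = 60*W (E(W) = -5*W*(-12) = 60*W)
-E(y) = -60*(-12) = -1*(-720) = 720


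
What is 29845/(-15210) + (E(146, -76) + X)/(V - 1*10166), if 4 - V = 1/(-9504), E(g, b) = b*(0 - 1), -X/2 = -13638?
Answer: -1367262180079/293795286174 ≈ -4.6538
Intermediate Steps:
X = 27276 (X = -2*(-13638) = 27276)
E(g, b) = -b (E(g, b) = b*(-1) = -b)
V = 38017/9504 (V = 4 - 1/(-9504) = 4 - 1*(-1/9504) = 4 + 1/9504 = 38017/9504 ≈ 4.0001)
29845/(-15210) + (E(146, -76) + X)/(V - 1*10166) = 29845/(-15210) + (-1*(-76) + 27276)/(38017/9504 - 1*10166) = 29845*(-1/15210) + (76 + 27276)/(38017/9504 - 10166) = -5969/3042 + 27352/(-96579647/9504) = -5969/3042 + 27352*(-9504/96579647) = -5969/3042 - 259953408/96579647 = -1367262180079/293795286174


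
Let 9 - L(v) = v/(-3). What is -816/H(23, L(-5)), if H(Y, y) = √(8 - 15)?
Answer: 816*I*√7/7 ≈ 308.42*I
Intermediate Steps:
L(v) = 9 + v/3 (L(v) = 9 - v/(-3) = 9 - v*(-1)/3 = 9 - (-1)*v/3 = 9 + v/3)
H(Y, y) = I*√7 (H(Y, y) = √(-7) = I*√7)
-816/H(23, L(-5)) = -816*(-I*√7/7) = -(-816)*I*√7/7 = 816*I*√7/7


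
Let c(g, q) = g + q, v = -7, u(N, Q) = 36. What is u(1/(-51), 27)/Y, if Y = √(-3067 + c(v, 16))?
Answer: -18*I*√3058/1529 ≈ -0.651*I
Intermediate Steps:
Y = I*√3058 (Y = √(-3067 + (-7 + 16)) = √(-3067 + 9) = √(-3058) = I*√3058 ≈ 55.299*I)
u(1/(-51), 27)/Y = 36/((I*√3058)) = 36*(-I*√3058/3058) = -18*I*√3058/1529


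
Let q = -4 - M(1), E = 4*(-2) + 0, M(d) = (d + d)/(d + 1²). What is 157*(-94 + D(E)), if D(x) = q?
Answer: -15543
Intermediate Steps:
M(d) = 2*d/(1 + d) (M(d) = (2*d)/(d + 1) = (2*d)/(1 + d) = 2*d/(1 + d))
E = -8 (E = -8 + 0 = -8)
q = -5 (q = -4 - 2/(1 + 1) = -4 - 2/2 = -4 - 1*1 = -4 - 1 = -5)
D(x) = -5
157*(-94 + D(E)) = 157*(-94 - 5) = 157*(-99) = -15543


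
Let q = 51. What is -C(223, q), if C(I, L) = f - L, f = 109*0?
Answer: 51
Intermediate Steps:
f = 0
C(I, L) = -L (C(I, L) = 0 - L = -L)
-C(223, q) = -(-1)*51 = -1*(-51) = 51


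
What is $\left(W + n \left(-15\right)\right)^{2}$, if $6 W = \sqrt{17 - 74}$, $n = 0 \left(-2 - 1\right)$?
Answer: $- \frac{19}{12} \approx -1.5833$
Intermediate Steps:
$n = 0$ ($n = 0 \left(-3\right) = 0$)
$W = \frac{i \sqrt{57}}{6}$ ($W = \frac{\sqrt{17 - 74}}{6} = \frac{\sqrt{-57}}{6} = \frac{i \sqrt{57}}{6} \approx 1.2583 i$)
$\left(W + n \left(-15\right)\right)^{2} = \left(\frac{i \sqrt{57}}{6} + 0 \left(-15\right)\right)^{2} = \left(\frac{i \sqrt{57}}{6} + 0\right)^{2} = \left(\frac{i \sqrt{57}}{6}\right)^{2} = - \frac{19}{12}$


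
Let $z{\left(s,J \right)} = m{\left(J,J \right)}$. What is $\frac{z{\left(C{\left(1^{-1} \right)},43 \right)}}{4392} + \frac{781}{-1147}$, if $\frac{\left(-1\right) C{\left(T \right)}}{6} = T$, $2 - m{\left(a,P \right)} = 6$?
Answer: $- \frac{858685}{1259406} \approx -0.68182$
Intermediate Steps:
$m{\left(a,P \right)} = -4$ ($m{\left(a,P \right)} = 2 - 6 = -4$)
$C{\left(T \right)} = - 6 T$
$z{\left(s,J \right)} = -4$
$\frac{z{\left(C{\left(1^{-1} \right)},43 \right)}}{4392} + \frac{781}{-1147} = - \frac{4}{4392} + \frac{781}{-1147} = \left(-4\right) \frac{1}{4392} + 781 \left(- \frac{1}{1147}\right) = - \frac{1}{1098} - \frac{781}{1147} = - \frac{858685}{1259406}$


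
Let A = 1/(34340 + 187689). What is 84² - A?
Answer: 1566636623/222029 ≈ 7056.0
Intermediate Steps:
A = 1/222029 ≈ 4.5039e-6
84² - A = 84² - 1*1/222029 = 7056 - 1/222029 = 1566636623/222029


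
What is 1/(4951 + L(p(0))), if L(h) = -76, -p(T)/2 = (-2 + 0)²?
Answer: 1/4875 ≈ 0.00020513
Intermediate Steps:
p(T) = -8 (p(T) = -2*(-2 + 0)² = -2*(-2)² = -2*4 = -8)
1/(4951 + L(p(0))) = 1/(4951 - 76) = 1/4875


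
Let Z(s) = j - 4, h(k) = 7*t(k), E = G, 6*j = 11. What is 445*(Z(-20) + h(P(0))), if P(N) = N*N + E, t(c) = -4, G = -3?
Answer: -80545/6 ≈ -13424.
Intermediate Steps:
j = 11/6 (j = (⅙)*11 = 11/6 ≈ 1.8333)
E = -3
P(N) = -3 + N² (P(N) = N*N - 3 = N² - 3 = -3 + N²)
h(k) = -28 (h(k) = 7*(-4) = -28)
Z(s) = -13/6 (Z(s) = 11/6 - 4 = -13/6)
445*(Z(-20) + h(P(0))) = 445*(-13/6 - 28) = 445*(-181/6) = -80545/6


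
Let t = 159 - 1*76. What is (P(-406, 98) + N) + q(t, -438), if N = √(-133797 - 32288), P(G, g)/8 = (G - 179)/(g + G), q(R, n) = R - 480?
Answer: -29399/77 + I*√166085 ≈ -381.81 + 407.54*I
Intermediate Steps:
t = 83 (t = 159 - 76 = 83)
q(R, n) = -480 + R
P(G, g) = 8*(-179 + G)/(G + g) (P(G, g) = 8*((G - 179)/(g + G)) = 8*((-179 + G)/(G + g)) = 8*(-179 + G)/(G + g))
N = I*√166085 (N = √(-166085) = I*√166085 ≈ 407.54*I)
(P(-406, 98) + N) + q(t, -438) = (8*(-179 - 406)/(-406 + 98) + I*√166085) + (-480 + 83) = (8*(-585)/(-308) + I*√166085) - 397 = (8*(-1/308)*(-585) + I*√166085) - 397 = (1170/77 + I*√166085) - 397 = -29399/77 + I*√166085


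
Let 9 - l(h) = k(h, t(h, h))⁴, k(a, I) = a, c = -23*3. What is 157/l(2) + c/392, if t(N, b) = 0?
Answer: -8861/392 ≈ -22.605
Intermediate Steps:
c = -69
l(h) = 9 - h⁴
157/l(2) + c/392 = 157/(9 - 1*2⁴) - 69/392 = 157/(9 - 1*16) - 69*1/392 = 157/(9 - 16) - 69/392 = 157/(-7) - 69/392 = 157*(-⅐) - 69/392 = -157/7 - 69/392 = -8861/392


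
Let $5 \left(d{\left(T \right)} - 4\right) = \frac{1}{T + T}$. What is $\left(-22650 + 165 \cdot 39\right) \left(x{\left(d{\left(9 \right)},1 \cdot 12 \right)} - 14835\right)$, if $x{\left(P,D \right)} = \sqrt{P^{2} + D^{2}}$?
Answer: $240549525 - \frac{1081 \sqrt{1296721}}{6} \approx 2.4034 \cdot 10^{8}$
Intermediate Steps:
$d{\left(T \right)} = 4 + \frac{1}{10 T}$ ($d{\left(T \right)} = 4 + \frac{1}{5 \left(T + T\right)} = 4 + \frac{1}{5 \cdot 2 T} = 4 + \frac{\frac{1}{2} \frac{1}{T}}{5} = 4 + \frac{1}{10 T}$)
$x{\left(P,D \right)} = \sqrt{D^{2} + P^{2}}$
$\left(-22650 + 165 \cdot 39\right) \left(x{\left(d{\left(9 \right)},1 \cdot 12 \right)} - 14835\right) = \left(-22650 + 165 \cdot 39\right) \left(\sqrt{\left(1 \cdot 12\right)^{2} + \left(4 + \frac{1}{10 \cdot 9}\right)^{2}} - 14835\right) = \left(-22650 + 6435\right) \left(\sqrt{12^{2} + \left(4 + \frac{1}{10} \cdot \frac{1}{9}\right)^{2}} - 14835\right) = - 16215 \left(\sqrt{144 + \left(4 + \frac{1}{90}\right)^{2}} - 14835\right) = - 16215 \left(\sqrt{144 + \left(\frac{361}{90}\right)^{2}} - 14835\right) = - 16215 \left(\sqrt{144 + \frac{130321}{8100}} - 14835\right) = - 16215 \left(\sqrt{\frac{1296721}{8100}} - 14835\right) = - 16215 \left(\frac{\sqrt{1296721}}{90} - 14835\right) = - 16215 \left(-14835 + \frac{\sqrt{1296721}}{90}\right) = 240549525 - \frac{1081 \sqrt{1296721}}{6}$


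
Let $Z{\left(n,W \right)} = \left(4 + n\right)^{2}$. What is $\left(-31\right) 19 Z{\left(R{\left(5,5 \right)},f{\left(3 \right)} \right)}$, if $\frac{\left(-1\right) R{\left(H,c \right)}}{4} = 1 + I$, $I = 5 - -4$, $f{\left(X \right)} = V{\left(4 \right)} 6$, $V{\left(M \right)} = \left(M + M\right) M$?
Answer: $-763344$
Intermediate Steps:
$V{\left(M \right)} = 2 M^{2}$ ($V{\left(M \right)} = 2 M M = 2 M^{2}$)
$f{\left(X \right)} = 192$ ($f{\left(X \right)} = 2 \cdot 4^{2} \cdot 6 = 2 \cdot 16 \cdot 6 = 32 \cdot 6 = 192$)
$I = 9$ ($I = 5 + 4 = 9$)
$R{\left(H,c \right)} = -40$ ($R{\left(H,c \right)} = - 4 \left(1 + 9\right) = \left(-4\right) 10 = -40$)
$\left(-31\right) 19 Z{\left(R{\left(5,5 \right)},f{\left(3 \right)} \right)} = \left(-31\right) 19 \left(4 - 40\right)^{2} = - 589 \left(-36\right)^{2} = \left(-589\right) 1296 = -763344$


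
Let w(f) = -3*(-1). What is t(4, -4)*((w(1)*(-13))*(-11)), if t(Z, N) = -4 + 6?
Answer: 858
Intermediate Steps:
t(Z, N) = 2
w(f) = 3
t(4, -4)*((w(1)*(-13))*(-11)) = 2*((3*(-13))*(-11)) = 2*(-39*(-11)) = 2*429 = 858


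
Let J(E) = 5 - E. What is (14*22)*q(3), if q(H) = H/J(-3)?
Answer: 231/2 ≈ 115.50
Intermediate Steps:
q(H) = H/8 (q(H) = H/(5 - 1*(-3)) = H/(5 + 3) = H/8)
(14*22)*q(3) = (14*22)*((⅛)*3) = 308*(3/8) = 231/2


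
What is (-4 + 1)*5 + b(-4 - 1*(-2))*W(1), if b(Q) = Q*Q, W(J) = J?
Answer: -11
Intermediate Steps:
b(Q) = Q²
(-4 + 1)*5 + b(-4 - 1*(-2))*W(1) = (-4 + 1)*5 + (-4 - 1*(-2))²*1 = -3*5 + (-4 + 2)²*1 = -15 + (-2)²*1 = -15 + 4*1 = -15 + 4 = -11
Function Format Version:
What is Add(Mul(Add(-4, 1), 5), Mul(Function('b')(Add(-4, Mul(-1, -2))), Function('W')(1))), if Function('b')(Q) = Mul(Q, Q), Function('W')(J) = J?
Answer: -11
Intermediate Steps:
Function('b')(Q) = Pow(Q, 2)
Add(Mul(Add(-4, 1), 5), Mul(Function('b')(Add(-4, Mul(-1, -2))), Function('W')(1))) = Add(Mul(Add(-4, 1), 5), Mul(Pow(Add(-4, Mul(-1, -2)), 2), 1)) = Add(Mul(-3, 5), Mul(Pow(Add(-4, 2), 2), 1)) = Add(-15, Mul(Pow(-2, 2), 1)) = Add(-15, Mul(4, 1)) = Add(-15, 4) = -11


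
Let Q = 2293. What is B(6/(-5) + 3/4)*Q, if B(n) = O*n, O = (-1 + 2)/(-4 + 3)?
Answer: 20637/20 ≈ 1031.8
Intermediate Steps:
O = -1 (O = 1/(-1) = 1*(-1) = -1)
B(n) = -n
B(6/(-5) + 3/4)*Q = -(6/(-5) + 3/4)*2293 = -(6*(-1/5) + 3*(1/4))*2293 = -(-6/5 + 3/4)*2293 = -1*(-9/20)*2293 = (9/20)*2293 = 20637/20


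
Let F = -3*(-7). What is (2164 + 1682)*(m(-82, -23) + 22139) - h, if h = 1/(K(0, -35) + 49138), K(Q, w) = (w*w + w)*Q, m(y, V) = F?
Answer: 4187902015679/49138 ≈ 8.5227e+7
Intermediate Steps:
F = 21
m(y, V) = 21
K(Q, w) = Q*(w + w**2) (K(Q, w) = (w**2 + w)*Q = (w + w**2)*Q = Q*(w + w**2))
h = 1/49138 (h = 1/(0*(-35)*(1 - 35) + 49138) = 1/(0*(-35)*(-34) + 49138) = 1/(0 + 49138) = 1/49138 ≈ 2.0351e-5)
(2164 + 1682)*(m(-82, -23) + 22139) - h = (2164 + 1682)*(21 + 22139) - 1*1/49138 = 3846*22160 - 1/49138 = 85227360 - 1/49138 = 4187902015679/49138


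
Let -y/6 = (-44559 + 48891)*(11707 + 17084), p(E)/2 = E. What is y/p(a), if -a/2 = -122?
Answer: -93541959/61 ≈ -1.5335e+6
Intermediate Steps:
a = 244 (a = -2*(-122) = 244)
p(E) = 2*E
y = -748335672 (y = -6*(-44559 + 48891)*(11707 + 17084) = -25992*28791 = -6*124722612 = -748335672)
y/p(a) = -748335672/(2*244) = -748335672/488 = -748335672*1/488 = -93541959/61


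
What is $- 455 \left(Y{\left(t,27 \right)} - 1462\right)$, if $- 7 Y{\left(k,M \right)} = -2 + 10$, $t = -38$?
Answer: $665730$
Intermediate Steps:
$Y{\left(k,M \right)} = - \frac{8}{7}$ ($Y{\left(k,M \right)} = - \frac{-2 + 10}{7} = \left(- \frac{1}{7}\right) 8 = - \frac{8}{7}$)
$- 455 \left(Y{\left(t,27 \right)} - 1462\right) = - 455 \left(- \frac{8}{7} - 1462\right) = \left(-455\right) \left(- \frac{10242}{7}\right) = 665730$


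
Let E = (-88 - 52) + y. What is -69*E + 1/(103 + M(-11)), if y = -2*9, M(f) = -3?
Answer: 1090201/100 ≈ 10902.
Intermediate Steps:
y = -18
E = -158 (E = (-88 - 52) - 18 = -140 - 18 = -158)
-69*E + 1/(103 + M(-11)) = -69*(-158) + 1/(103 - 3) = 10902 + 1/100 = 1090201/100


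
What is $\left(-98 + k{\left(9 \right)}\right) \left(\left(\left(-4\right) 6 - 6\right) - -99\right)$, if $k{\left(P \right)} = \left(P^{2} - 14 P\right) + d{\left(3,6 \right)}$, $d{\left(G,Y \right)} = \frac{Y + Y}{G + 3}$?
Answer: $-9729$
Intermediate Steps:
$d{\left(G,Y \right)} = \frac{2 Y}{3 + G}$
$k{\left(P \right)} = 2 + P^{2} - 14 P$ ($k{\left(P \right)} = \left(P^{2} - 14 P\right) + 2 \cdot 6 \frac{1}{3 + 3} = \left(P^{2} - 14 P\right) + 2 \cdot 6 \cdot \frac{1}{6} = \left(P^{2} - 14 P\right) + 2 = 2 + P^{2} - 14 P$)
$\left(-98 + k{\left(9 \right)}\right) \left(\left(\left(-4\right) 6 - 6\right) - -99\right) = \left(-98 + \left(2 + 9^{2} - 126\right)\right) \left(\left(\left(-4\right) 6 - 6\right) - -99\right) = \left(-98 + \left(2 + 81 - 126\right)\right) \left(\left(-24 - 6\right) + 99\right) = \left(-98 - 43\right) \left(-30 + 99\right) = \left(-141\right) 69 = -9729$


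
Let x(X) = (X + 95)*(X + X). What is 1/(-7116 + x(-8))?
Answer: -1/8508 ≈ -0.00011754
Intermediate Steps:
x(X) = 2*X*(95 + X) (x(X) = (95 + X)*(2*X) = 2*X*(95 + X))
1/(-7116 + x(-8)) = 1/(-7116 + 2*(-8)*(95 - 8)) = 1/(-7116 + 2*(-8)*87) = 1/(-7116 - 1392) = 1/(-8508) = -1/8508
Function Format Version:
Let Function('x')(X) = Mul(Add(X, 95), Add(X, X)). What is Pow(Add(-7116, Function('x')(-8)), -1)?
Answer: Rational(-1, 8508) ≈ -0.00011754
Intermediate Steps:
Function('x')(X) = Mul(2, X, Add(95, X)) (Function('x')(X) = Mul(Add(95, X), Mul(2, X)) = Mul(2, X, Add(95, X)))
Pow(Add(-7116, Function('x')(-8)), -1) = Pow(Add(-7116, Mul(2, -8, Add(95, -8))), -1) = Pow(Add(-7116, Mul(2, -8, 87)), -1) = Pow(Add(-7116, -1392), -1) = Pow(-8508, -1) = Rational(-1, 8508)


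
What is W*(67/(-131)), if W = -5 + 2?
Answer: 201/131 ≈ 1.5344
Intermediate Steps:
W = -3
W*(67/(-131)) = -201/(-131) = -201*(-1)/131 = -3*(-67/131) = 201/131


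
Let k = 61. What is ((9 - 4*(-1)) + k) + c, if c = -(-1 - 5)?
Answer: 80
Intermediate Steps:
c = 6 (c = -1*(-6) = 6)
((9 - 4*(-1)) + k) + c = ((9 - 4*(-1)) + 61) + 6 = ((9 + 4) + 61) + 6 = (13 + 61) + 6 = 74 + 6 = 80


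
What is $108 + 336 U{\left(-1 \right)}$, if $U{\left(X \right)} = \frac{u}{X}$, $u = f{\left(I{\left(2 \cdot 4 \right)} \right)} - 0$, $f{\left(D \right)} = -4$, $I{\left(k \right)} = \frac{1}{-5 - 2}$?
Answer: $1452$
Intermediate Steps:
$I{\left(k \right)} = - \frac{1}{7}$ ($I{\left(k \right)} = \frac{1}{-7} = - \frac{1}{7}$)
$u = -4$ ($u = -4 - 0 = -4 + 0 = -4$)
$U{\left(X \right)} = - \frac{4}{X}$
$108 + 336 U{\left(-1 \right)} = 108 + 336 \left(- \frac{4}{-1}\right) = 108 + 336 \left(\left(-4\right) \left(-1\right)\right) = 108 + 336 \cdot 4 = 108 + 1344 = 1452$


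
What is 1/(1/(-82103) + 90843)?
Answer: 82103/7458482828 ≈ 1.1008e-5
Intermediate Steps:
1/(1/(-82103) + 90843) = 1/(-1/82103 + 90843) = 1/(7458482828/82103) = 82103/7458482828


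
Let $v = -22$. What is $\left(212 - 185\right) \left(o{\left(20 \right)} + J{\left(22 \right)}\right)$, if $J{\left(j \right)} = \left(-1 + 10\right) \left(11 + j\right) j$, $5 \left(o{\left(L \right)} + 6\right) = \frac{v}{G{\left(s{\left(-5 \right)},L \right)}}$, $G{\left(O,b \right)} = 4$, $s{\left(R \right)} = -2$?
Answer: $\frac{1762263}{10} \approx 1.7623 \cdot 10^{5}$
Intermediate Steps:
$o{\left(L \right)} = - \frac{71}{10}$ ($o{\left(L \right)} = -6 + \frac{\left(-22\right) \frac{1}{4}}{5} = -6 + \frac{1}{5} \left(- \frac{11}{2}\right) = -6 - \frac{11}{10} = - \frac{71}{10}$)
$J{\left(j \right)} = j \left(99 + 9 j\right)$ ($J{\left(j \right)} = 9 \left(11 + j\right) j = \left(99 + 9 j\right) j = j \left(99 + 9 j\right)$)
$\left(212 - 185\right) \left(o{\left(20 \right)} + J{\left(22 \right)}\right) = \left(212 - 185\right) \left(- \frac{71}{10} + 9 \cdot 22 \left(11 + 22\right)\right) = 27 \left(- \frac{71}{10} + 9 \cdot 22 \cdot 33\right) = 27 \left(- \frac{71}{10} + 6534\right) = 27 \cdot \frac{65269}{10} = \frac{1762263}{10}$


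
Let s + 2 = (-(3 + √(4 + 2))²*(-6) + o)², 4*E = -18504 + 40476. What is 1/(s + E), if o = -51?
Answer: 3697/42843940 - 351*√6/21421970 ≈ 4.6155e-5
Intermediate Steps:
E = 5493 (E = (-18504 + 40476)/4 = (¼)*21972 = 5493)
s = -2 + (-51 + 6*(3 + √6)²)² (s = -2 + (-(3 + √(4 + 2))²*(-6) - 51)² = -2 + (-(3 + √6)²*(-6) - 51)² = -2 + (6*(3 + √6)² - 51)² = -2 + (-51 + 6*(3 + √6)²)² ≈ 16173.)
1/(s + E) = 1/((9295 + 2808*√6) + 5493) = 1/(14788 + 2808*√6)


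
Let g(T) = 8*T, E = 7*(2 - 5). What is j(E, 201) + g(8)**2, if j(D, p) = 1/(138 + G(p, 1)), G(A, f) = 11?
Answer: 610305/149 ≈ 4096.0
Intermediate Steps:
E = -21 (E = 7*(-3) = -21)
j(D, p) = 1/149 (j(D, p) = 1/(138 + 11) = 1/149)
j(E, 201) + g(8)**2 = 1/149 + (8*8)**2 = 1/149 + 64**2 = 1/149 + 4096 = 610305/149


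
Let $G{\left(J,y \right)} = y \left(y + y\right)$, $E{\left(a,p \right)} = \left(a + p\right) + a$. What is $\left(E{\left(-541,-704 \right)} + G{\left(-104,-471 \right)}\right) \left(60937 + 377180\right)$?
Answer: $193602149832$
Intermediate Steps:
$E{\left(a,p \right)} = p + 2 a$
$G{\left(J,y \right)} = 2 y^{2}$ ($G{\left(J,y \right)} = y 2 y = 2 y^{2}$)
$\left(E{\left(-541,-704 \right)} + G{\left(-104,-471 \right)}\right) \left(60937 + 377180\right) = \left(\left(-704 + 2 \left(-541\right)\right) + 2 \left(-471\right)^{2}\right) \left(60937 + 377180\right) = \left(\left(-704 - 1082\right) + 2 \cdot 221841\right) 438117 = \left(-1786 + 443682\right) 438117 = 441896 \cdot 438117 = 193602149832$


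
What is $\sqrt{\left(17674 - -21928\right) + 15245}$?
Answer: $\sqrt{54847} \approx 234.19$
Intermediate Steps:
$\sqrt{\left(17674 - -21928\right) + 15245} = \sqrt{\left(17674 + 21928\right) + 15245} = \sqrt{39602 + 15245} = \sqrt{54847}$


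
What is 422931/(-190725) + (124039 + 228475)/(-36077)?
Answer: -639467553/53339425 ≈ -11.989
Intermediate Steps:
422931/(-190725) + (124039 + 228475)/(-36077) = 422931*(-1/190725) + 352514*(-1/36077) = -140977/63575 - 8198/839 = -639467553/53339425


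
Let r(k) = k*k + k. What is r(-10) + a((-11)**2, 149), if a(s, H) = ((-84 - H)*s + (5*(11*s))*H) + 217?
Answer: 963709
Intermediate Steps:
r(k) = k + k**2 (r(k) = k**2 + k = k + k**2)
a(s, H) = 217 + s*(-84 - H) + 55*H*s (a(s, H) = (s*(-84 - H) + (55*s)*H) + 217 = (s*(-84 - H) + 55*H*s) + 217 = 217 + s*(-84 - H) + 55*H*s)
r(-10) + a((-11)**2, 149) = -10*(1 - 10) + (217 - 84*(-11)**2 + 54*149*(-11)**2) = -10*(-9) + (217 - 84*121 + 54*149*121) = 90 + (217 - 10164 + 973566) = 90 + 963619 = 963709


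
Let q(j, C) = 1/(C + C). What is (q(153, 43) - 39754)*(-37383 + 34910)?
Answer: 8454798739/86 ≈ 9.8312e+7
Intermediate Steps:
q(j, C) = 1/(2*C)
(q(153, 43) - 39754)*(-37383 + 34910) = ((½)/43 - 39754)*(-37383 + 34910) = ((½)*(1/43) - 39754)*(-2473) = (1/86 - 39754)*(-2473) = -3418843/86*(-2473) = 8454798739/86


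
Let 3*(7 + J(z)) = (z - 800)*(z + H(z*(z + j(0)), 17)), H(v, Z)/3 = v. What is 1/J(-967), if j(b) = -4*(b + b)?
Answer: -1/1651732707 ≈ -6.0543e-10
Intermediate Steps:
j(b) = -8*b
H(v, Z) = 3*v
J(z) = -7 + (-800 + z)*(z + 3*z²)/3 (J(z) = -7 + ((z - 800)*(z + 3*(z*(z - 8*0))))/3 = -7 + ((-800 + z)*(z + 3*(z*(z + 0))))/3 = -7 + ((-800 + z)*(z + 3*(z*z)))/3 = -7 + ((-800 + z)*(z + 3*z²))/3 = -7 + (-800 + z)*(z + 3*z²)/3)
1/J(-967) = 1/(-7 + (-967)³ - 2399/3*(-967)² - 800/3*(-967)) = 1/(-7 - 904231063 - 2399/3*935089 + 773600/3) = 1/(-7 - 904231063 - 2243278511/3 + 773600/3) = 1/(-1651732707) = -1/1651732707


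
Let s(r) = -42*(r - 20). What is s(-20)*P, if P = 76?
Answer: 127680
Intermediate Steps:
s(r) = 840 - 42*r (s(r) = -42*(-20 + r) = 840 - 42*r)
s(-20)*P = (840 - 42*(-20))*76 = (840 + 840)*76 = 1680*76 = 127680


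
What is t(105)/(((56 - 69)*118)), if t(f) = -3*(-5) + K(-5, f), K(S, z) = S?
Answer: -5/767 ≈ -0.0065189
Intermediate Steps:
t(f) = 10 (t(f) = -3*(-5) - 5 = 15 - 5 = 10)
t(105)/(((56 - 69)*118)) = 10/(((56 - 69)*118)) = 10/((-13*118)) = 10/(-1534) = 10*(-1/1534) = -5/767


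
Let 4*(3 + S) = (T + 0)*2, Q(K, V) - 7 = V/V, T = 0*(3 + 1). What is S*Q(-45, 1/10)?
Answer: -24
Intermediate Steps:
T = 0 (T = 0*4 = 0)
Q(K, V) = 8 (Q(K, V) = 7 + V/V = 7 + 1 = 8)
S = -3 (S = -3 + ((0 + 0)*2)/4 = -3 + (0*2)/4 = -3 + (¼)*0 = -3 + 0 = -3)
S*Q(-45, 1/10) = -3*8 = -24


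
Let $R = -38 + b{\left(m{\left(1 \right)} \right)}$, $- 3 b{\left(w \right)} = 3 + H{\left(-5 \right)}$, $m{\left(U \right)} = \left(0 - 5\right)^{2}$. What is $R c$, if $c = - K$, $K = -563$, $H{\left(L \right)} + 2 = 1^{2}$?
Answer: $- \frac{65308}{3} \approx -21769.0$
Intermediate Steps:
$H{\left(L \right)} = -1$ ($H{\left(L \right)} = -2 + 1^{2} = -2 + 1 = -1$)
$m{\left(U \right)} = 25$ ($m{\left(U \right)} = \left(-5\right)^{2} = 25$)
$b{\left(w \right)} = - \frac{2}{3}$ ($b{\left(w \right)} = - \frac{3 - 1}{3} = \left(- \frac{1}{3}\right) 2 = - \frac{2}{3}$)
$c = 563$ ($c = \left(-1\right) \left(-563\right) = 563$)
$R = - \frac{116}{3}$ ($R = -38 - \frac{2}{3} = - \frac{116}{3} \approx -38.667$)
$R c = \left(- \frac{116}{3}\right) 563 = - \frac{65308}{3}$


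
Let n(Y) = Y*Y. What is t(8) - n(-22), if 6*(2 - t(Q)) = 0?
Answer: -482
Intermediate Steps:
t(Q) = 2 (t(Q) = 2 - 1/6*0 = 2 + 0 = 2)
n(Y) = Y**2
t(8) - n(-22) = 2 - 1*(-22)**2 = 2 - 1*484 = 2 - 484 = -482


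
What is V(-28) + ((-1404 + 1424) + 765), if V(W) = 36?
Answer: 821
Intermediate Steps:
V(-28) + ((-1404 + 1424) + 765) = 36 + ((-1404 + 1424) + 765) = 36 + (20 + 765) = 36 + 785 = 821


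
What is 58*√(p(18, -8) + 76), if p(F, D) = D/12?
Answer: 58*√678/3 ≈ 503.41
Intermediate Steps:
p(F, D) = D/12 (p(F, D) = D*(1/12) = D/12)
58*√(p(18, -8) + 76) = 58*√((1/12)*(-8) + 76) = 58*√(-⅔ + 76) = 58*√(226/3) = 58*(√678/3) = 58*√678/3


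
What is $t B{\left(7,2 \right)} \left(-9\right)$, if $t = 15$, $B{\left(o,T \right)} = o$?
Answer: $-945$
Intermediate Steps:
$t B{\left(7,2 \right)} \left(-9\right) = 15 \cdot 7 \left(-9\right) = 105 \left(-9\right) = -945$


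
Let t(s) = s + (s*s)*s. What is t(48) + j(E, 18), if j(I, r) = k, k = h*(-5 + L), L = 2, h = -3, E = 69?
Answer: 110649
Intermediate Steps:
k = 9 (k = -3*(-5 + 2) = -3*(-3) = 9)
j(I, r) = 9
t(s) = s + s**3 (t(s) = s + s**2*s = s + s**3)
t(48) + j(E, 18) = (48 + 48**3) + 9 = (48 + 110592) + 9 = 110640 + 9 = 110649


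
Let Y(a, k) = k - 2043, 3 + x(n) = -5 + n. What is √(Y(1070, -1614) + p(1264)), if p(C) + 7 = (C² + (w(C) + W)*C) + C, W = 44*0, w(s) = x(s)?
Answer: 4*√198930 ≈ 1784.1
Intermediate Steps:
x(n) = -8 + n (x(n) = -3 + (-5 + n) = -8 + n)
w(s) = -8 + s
W = 0
Y(a, k) = -2043 + k
p(C) = -7 + C + C² + C*(-8 + C) (p(C) = -7 + ((C² + ((-8 + C) + 0)*C) + C) = -7 + ((C² + (-8 + C)*C) + C) = -7 + ((C² + C*(-8 + C)) + C) = -7 + (C + C² + C*(-8 + C)) = -7 + C + C² + C*(-8 + C))
√(Y(1070, -1614) + p(1264)) = √((-2043 - 1614) + (-7 - 7*1264 + 2*1264²)) = √(-3657 + (-7 - 8848 + 2*1597696)) = √(-3657 + (-7 - 8848 + 3195392)) = √(-3657 + 3186537) = √3182880 = 4*√198930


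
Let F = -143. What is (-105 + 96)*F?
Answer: 1287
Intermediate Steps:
(-105 + 96)*F = (-105 + 96)*(-143) = -9*(-143) = 1287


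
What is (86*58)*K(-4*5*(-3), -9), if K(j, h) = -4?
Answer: -19952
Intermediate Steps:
(86*58)*K(-4*5*(-3), -9) = (86*58)*(-4) = 4988*(-4) = -19952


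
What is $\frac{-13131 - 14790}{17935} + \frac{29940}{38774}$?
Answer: $- \frac{272817477}{347705845} \approx -0.78462$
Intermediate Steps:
$\frac{-13131 - 14790}{17935} + \frac{29940}{38774} = \left(-27921\right) \frac{1}{17935} + 29940 \cdot \frac{1}{38774} = - \frac{27921}{17935} + \frac{14970}{19387} = - \frac{272817477}{347705845}$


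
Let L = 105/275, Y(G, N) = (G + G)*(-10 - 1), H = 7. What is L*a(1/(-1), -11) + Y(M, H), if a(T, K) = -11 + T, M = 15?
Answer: -18402/55 ≈ -334.58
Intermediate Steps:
Y(G, N) = -22*G (Y(G, N) = (2*G)*(-11) = -22*G)
L = 21/55 (L = 105*(1/275) = 21/55 ≈ 0.38182)
L*a(1/(-1), -11) + Y(M, H) = 21*(-11 + 1/(-1))/55 - 22*15 = 21*(-11 - 1)/55 - 330 = (21/55)*(-12) - 330 = -252/55 - 330 = -18402/55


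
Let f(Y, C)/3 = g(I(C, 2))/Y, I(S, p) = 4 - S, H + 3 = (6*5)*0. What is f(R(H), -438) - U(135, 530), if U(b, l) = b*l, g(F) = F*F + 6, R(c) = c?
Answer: -266920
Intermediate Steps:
H = -3 (H = -3 + (6*5)*0 = -3 + 30*0 = -3 + 0 = -3)
g(F) = 6 + F² (g(F) = F² + 6 = 6 + F²)
f(Y, C) = 3*(6 + (4 - C)²)/Y (f(Y, C) = 3*((6 + (4 - C)²)/Y) = 3*(6 + (4 - C)²)/Y)
f(R(H), -438) - U(135, 530) = 3*(6 + (-4 - 438)²)/(-3) - 135*530 = 3*(-⅓)*(6 + (-442)²) - 1*71550 = 3*(-⅓)*(6 + 195364) - 71550 = 3*(-⅓)*195370 - 71550 = -195370 - 71550 = -266920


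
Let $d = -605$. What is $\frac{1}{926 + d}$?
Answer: $\frac{1}{321} \approx 0.0031153$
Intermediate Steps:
$\frac{1}{926 + d} = \frac{1}{926 - 605} = \frac{1}{321}$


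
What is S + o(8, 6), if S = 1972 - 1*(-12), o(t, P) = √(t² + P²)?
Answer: 1994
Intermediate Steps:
o(t, P) = √(P² + t²)
S = 1984 (S = 1972 + 12 = 1984)
S + o(8, 6) = 1984 + √(6² + 8²) = 1984 + √(36 + 64) = 1984 + √100 = 1984 + 10 = 1994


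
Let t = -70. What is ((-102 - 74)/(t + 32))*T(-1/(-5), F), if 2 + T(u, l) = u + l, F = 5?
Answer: 1408/95 ≈ 14.821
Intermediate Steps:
T(u, l) = -2 + l + u (T(u, l) = -2 + (u + l) = -2 + (l + u) = -2 + l + u)
((-102 - 74)/(t + 32))*T(-1/(-5), F) = ((-102 - 74)/(-70 + 32))*(-2 + 5 - 1/(-5)) = (-176/(-38))*(-2 + 5 - 1*(-⅕)) = (-176*(-1/38))*(-2 + 5 + ⅕) = (88/19)*(16/5) = 1408/95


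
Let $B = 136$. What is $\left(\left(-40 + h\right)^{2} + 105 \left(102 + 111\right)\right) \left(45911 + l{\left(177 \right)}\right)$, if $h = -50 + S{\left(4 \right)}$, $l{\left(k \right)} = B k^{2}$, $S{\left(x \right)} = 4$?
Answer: $128170359455$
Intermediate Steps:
$l{\left(k \right)} = 136 k^{2}$
$h = -46$ ($h = -50 + 4 = -46$)
$\left(\left(-40 + h\right)^{2} + 105 \left(102 + 111\right)\right) \left(45911 + l{\left(177 \right)}\right) = \left(\left(-40 - 46\right)^{2} + 105 \left(102 + 111\right)\right) \left(45911 + 136 \cdot 177^{2}\right) = \left(\left(-86\right)^{2} + 105 \cdot 213\right) \left(45911 + 136 \cdot 31329\right) = \left(7396 + 22365\right) \left(45911 + 4260744\right) = 29761 \cdot 4306655 = 128170359455$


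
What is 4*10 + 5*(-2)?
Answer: 30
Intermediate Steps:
4*10 + 5*(-2) = 40 - 10 = 30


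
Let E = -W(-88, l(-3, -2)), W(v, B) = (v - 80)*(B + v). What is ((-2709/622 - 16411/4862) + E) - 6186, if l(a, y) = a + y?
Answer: -16495098910/756041 ≈ -21818.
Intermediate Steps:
W(v, B) = (-80 + v)*(B + v)
E = -15624 (E = -((-88)² - 80*(-3 - 2) - 80*(-88) + (-3 - 2)*(-88)) = -(7744 - 80*(-5) + 7040 - 5*(-88)) = -(7744 + 400 + 7040 + 440) = -1*15624 = -15624)
((-2709/622 - 16411/4862) + E) - 6186 = ((-2709/622 - 16411/4862) - 15624) - 6186 = (-5844700/756041 - 15624) - 6186 = -11818229284/756041 - 6186 = -16495098910/756041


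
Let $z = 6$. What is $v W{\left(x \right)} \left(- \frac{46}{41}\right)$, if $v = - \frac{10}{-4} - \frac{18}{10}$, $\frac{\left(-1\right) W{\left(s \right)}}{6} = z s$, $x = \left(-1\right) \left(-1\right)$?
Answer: $\frac{5796}{205} \approx 28.273$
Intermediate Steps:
$x = 1$
$W{\left(s \right)} = - 36 s$ ($W{\left(s \right)} = - 6 \cdot 6 s = - 36 s$)
$v = \frac{7}{10}$ ($v = \left(-10\right) \left(- \frac{1}{4}\right) - \frac{9}{5} = \frac{5}{2} - \frac{9}{5} = \frac{7}{10} \approx 0.7$)
$v W{\left(x \right)} \left(- \frac{46}{41}\right) = \frac{7 \left(\left(-36\right) 1\right)}{10} \left(- \frac{46}{41}\right) = \frac{7}{10} \left(-36\right) \left(\left(-46\right) \frac{1}{41}\right) = \left(- \frac{126}{5}\right) \left(- \frac{46}{41}\right) = \frac{5796}{205}$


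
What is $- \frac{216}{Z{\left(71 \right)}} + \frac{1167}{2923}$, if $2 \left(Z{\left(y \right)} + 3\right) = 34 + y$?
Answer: $- \frac{127467}{32153} \approx -3.9644$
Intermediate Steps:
$Z{\left(y \right)} = 14 + \frac{y}{2}$ ($Z{\left(y \right)} = -3 + \frac{34 + y}{2} = -3 + \left(17 + \frac{y}{2}\right) = 14 + \frac{y}{2}$)
$- \frac{216}{Z{\left(71 \right)}} + \frac{1167}{2923} = - \frac{216}{14 + \frac{1}{2} \cdot 71} + \frac{1167}{2923} = - \frac{216}{14 + \frac{71}{2}} + 1167 \cdot \frac{1}{2923} = - \frac{216}{\frac{99}{2}} + \frac{1167}{2923} = \left(-216\right) \frac{2}{99} + \frac{1167}{2923} = - \frac{48}{11} + \frac{1167}{2923} = - \frac{127467}{32153}$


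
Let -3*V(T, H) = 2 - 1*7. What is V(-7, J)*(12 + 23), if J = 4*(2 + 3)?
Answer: 175/3 ≈ 58.333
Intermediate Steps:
J = 20 (J = 4*5 = 20)
V(T, H) = 5/3 (V(T, H) = -(2 - 1*7)/3 = -(2 - 7)/3 = -⅓*(-5) = 5/3)
V(-7, J)*(12 + 23) = 5*(12 + 23)/3 = (5/3)*35 = 175/3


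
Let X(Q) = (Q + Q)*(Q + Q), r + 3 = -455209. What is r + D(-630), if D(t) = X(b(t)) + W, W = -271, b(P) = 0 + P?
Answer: 1132117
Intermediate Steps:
r = -455212 (r = -3 - 455209 = -455212)
b(P) = P
X(Q) = 4*Q² (X(Q) = (2*Q)*(2*Q) = 4*Q²)
D(t) = -271 + 4*t² (D(t) = 4*t² - 271 = -271 + 4*t²)
r + D(-630) = -455212 + (-271 + 4*(-630)²) = -455212 + (-271 + 4*396900) = -455212 + (-271 + 1587600) = -455212 + 1587329 = 1132117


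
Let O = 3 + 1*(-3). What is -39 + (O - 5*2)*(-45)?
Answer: 411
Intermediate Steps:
O = 0 (O = 3 - 3 = 0)
-39 + (O - 5*2)*(-45) = -39 + (0 - 5*2)*(-45) = -39 + (0 - 10)*(-45) = -39 - 10*(-45) = -39 + 450 = 411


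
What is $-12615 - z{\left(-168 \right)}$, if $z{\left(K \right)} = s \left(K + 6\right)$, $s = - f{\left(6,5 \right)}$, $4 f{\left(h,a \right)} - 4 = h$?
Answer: $-13020$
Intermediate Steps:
$f{\left(h,a \right)} = 1 + \frac{h}{4}$
$s = - \frac{5}{2}$ ($s = - (1 + \frac{1}{4} \cdot 6) = - (1 + \frac{3}{2}) = \left(-1\right) \frac{5}{2} = - \frac{5}{2} \approx -2.5$)
$z{\left(K \right)} = -15 - \frac{5 K}{2}$ ($z{\left(K \right)} = - \frac{5 \left(K + 6\right)}{2} = - \frac{5 \left(6 + K\right)}{2} = -15 - \frac{5 K}{2}$)
$-12615 - z{\left(-168 \right)} = -12615 - \left(-15 - -420\right) = -12615 - \left(-15 + 420\right) = -12615 - 405 = -13020$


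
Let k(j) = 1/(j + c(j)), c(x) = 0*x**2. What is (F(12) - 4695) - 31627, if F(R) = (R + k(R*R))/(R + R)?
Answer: -125527103/3456 ≈ -36322.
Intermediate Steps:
c(x) = 0
k(j) = 1/j (k(j) = 1/(j + 0) = 1/j)
F(R) = (R + R**(-2))/(2*R) (F(R) = (R + 1/(R*R))/(R + R) = (R + 1/(R**2))/((2*R)) = (R + R**(-2))*(1/(2*R)) = (R + R**(-2))/(2*R))
(F(12) - 4695) - 31627 = ((1/2)*(1 + 12**3)/12**3 - 4695) - 31627 = ((1/2)*(1/1728)*(1 + 1728) - 4695) - 31627 = ((1/2)*(1/1728)*1729 - 4695) - 31627 = (1729/3456 - 4695) - 31627 = -16224191/3456 - 31627 = -125527103/3456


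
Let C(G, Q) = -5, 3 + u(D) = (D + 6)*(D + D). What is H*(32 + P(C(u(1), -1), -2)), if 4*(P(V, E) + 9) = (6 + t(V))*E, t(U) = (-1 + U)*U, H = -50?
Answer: -250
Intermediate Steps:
u(D) = -3 + 2*D*(6 + D) (u(D) = -3 + (D + 6)*(D + D) = -3 + (6 + D)*(2*D) = -3 + 2*D*(6 + D))
t(U) = U*(-1 + U)
P(V, E) = -9 + E*(6 + V*(-1 + V))/4 (P(V, E) = -9 + ((6 + V*(-1 + V))*E)/4 = -9 + (E*(6 + V*(-1 + V)))/4 = -9 + E*(6 + V*(-1 + V))/4)
H*(32 + P(C(u(1), -1), -2)) = -50*(32 + (-9 + (3/2)*(-2) + (¼)*(-2)*(-5)*(-1 - 5))) = -50*(32 + (-9 - 3 + (¼)*(-2)*(-5)*(-6))) = -50*(32 + (-9 - 3 - 15)) = -50*(32 - 27) = -50*5 = -250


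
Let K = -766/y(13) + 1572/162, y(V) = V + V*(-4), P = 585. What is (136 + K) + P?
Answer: 263371/351 ≈ 750.34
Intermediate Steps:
y(V) = -3*V (y(V) = V - 4*V = -3*V)
K = 10300/351 (K = -766/((-3*13)) + 1572/162 = -766/(-39) + 1572*(1/162) = -766*(-1/39) + 262/27 = 766/39 + 262/27 = 10300/351 ≈ 29.345)
(136 + K) + P = (136 + 10300/351) + 585 = 58036/351 + 585 = 263371/351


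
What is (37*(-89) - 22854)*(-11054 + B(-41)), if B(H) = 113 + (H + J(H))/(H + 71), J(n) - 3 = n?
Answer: 8584295423/30 ≈ 2.8614e+8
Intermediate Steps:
J(n) = 3 + n
B(H) = 113 + (3 + 2*H)/(71 + H) (B(H) = 113 + (H + (3 + H))/(H + 71) = 113 + (3 + 2*H)/(71 + H))
(37*(-89) - 22854)*(-11054 + B(-41)) = (37*(-89) - 22854)*(-11054 + (8026 + 115*(-41))/(71 - 41)) = (-3293 - 22854)*(-11054 + (8026 - 4715)/30) = -26147*(-11054 + (1/30)*3311) = -26147*(-11054 + 3311/30) = -26147*(-328309/30) = 8584295423/30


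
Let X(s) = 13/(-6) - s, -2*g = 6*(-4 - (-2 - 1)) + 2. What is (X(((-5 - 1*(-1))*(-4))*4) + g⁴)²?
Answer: 90601/36 ≈ 2516.7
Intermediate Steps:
g = 2 (g = -(6*(-4 - (-2 - 1)) + 2)/2 = -(6*(-4 - 1*(-3)) + 2)/2 = -(6*(-4 + 3) + 2)/2 = -(6*(-1) + 2)/2 = -(-6 + 2)/2 = -½*(-4) = 2)
X(s) = -13/6 - s (X(s) = 13*(-⅙) - s = -13/6 - s)
(X(((-5 - 1*(-1))*(-4))*4) + g⁴)² = ((-13/6 - (-5 - 1*(-1))*(-4)*4) + 2⁴)² = ((-13/6 - (-5 + 1)*(-4)*4) + 16)² = ((-13/6 - (-4*(-4))*4) + 16)² = ((-13/6 - 16*4) + 16)² = ((-13/6 - 1*64) + 16)² = ((-13/6 - 64) + 16)² = (-397/6 + 16)² = (-301/6)² = 90601/36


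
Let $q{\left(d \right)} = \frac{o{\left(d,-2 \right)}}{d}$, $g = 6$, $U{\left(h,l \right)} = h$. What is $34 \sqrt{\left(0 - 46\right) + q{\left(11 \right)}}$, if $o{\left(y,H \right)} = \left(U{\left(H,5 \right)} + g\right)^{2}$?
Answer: $\frac{238 i \sqrt{110}}{11} \approx 226.92 i$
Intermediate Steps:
$o{\left(y,H \right)} = \left(6 + H\right)^{2}$ ($o{\left(y,H \right)} = \left(H + 6\right)^{2} = \left(6 + H\right)^{2}$)
$q{\left(d \right)} = \frac{16}{d}$ ($q{\left(d \right)} = \frac{\left(6 - 2\right)^{2}}{d} = \frac{4^{2}}{d} = \frac{16}{d}$)
$34 \sqrt{\left(0 - 46\right) + q{\left(11 \right)}} = 34 \sqrt{\left(0 - 46\right) + \frac{16}{11}} = 34 \sqrt{-46 + 16 \cdot \frac{1}{11}} = 34 \sqrt{-46 + \frac{16}{11}} = 34 \sqrt{- \frac{490}{11}} = 34 \frac{7 i \sqrt{110}}{11} = \frac{238 i \sqrt{110}}{11}$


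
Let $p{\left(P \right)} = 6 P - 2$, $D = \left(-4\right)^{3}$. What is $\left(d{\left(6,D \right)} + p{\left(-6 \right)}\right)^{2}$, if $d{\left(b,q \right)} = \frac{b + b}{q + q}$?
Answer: $\frac{1485961}{1024} \approx 1451.1$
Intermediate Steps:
$D = -64$
$p{\left(P \right)} = -2 + 6 P$
$d{\left(b,q \right)} = \frac{b}{q}$ ($d{\left(b,q \right)} = \frac{2 b}{2 q} = 2 b \frac{1}{2 q} = \frac{b}{q}$)
$\left(d{\left(6,D \right)} + p{\left(-6 \right)}\right)^{2} = \left(\frac{6}{-64} + \left(-2 + 6 \left(-6\right)\right)\right)^{2} = \left(6 \left(- \frac{1}{64}\right) - 38\right)^{2} = \left(- \frac{3}{32} - 38\right)^{2} = \left(- \frac{1219}{32}\right)^{2} = \frac{1485961}{1024}$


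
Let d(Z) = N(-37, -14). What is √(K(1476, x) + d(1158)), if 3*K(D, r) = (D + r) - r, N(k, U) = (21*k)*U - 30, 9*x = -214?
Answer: 18*√35 ≈ 106.49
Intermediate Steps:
x = -214/9 (x = (⅑)*(-214) = -214/9 ≈ -23.778)
N(k, U) = -30 + 21*U*k (N(k, U) = 21*U*k - 30 = -30 + 21*U*k)
d(Z) = 10848 (d(Z) = -30 + 21*(-14)*(-37) = -30 + 10878 = 10848)
K(D, r) = D/3 (K(D, r) = ((D + r) - r)/3 = D/3)
√(K(1476, x) + d(1158)) = √((⅓)*1476 + 10848) = √(492 + 10848) = √11340 = 18*√35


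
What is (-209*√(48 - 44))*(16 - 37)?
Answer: 8778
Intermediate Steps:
(-209*√(48 - 44))*(16 - 37) = -209*√4*(-21) = -209*2*(-21) = -418*(-21) = 8778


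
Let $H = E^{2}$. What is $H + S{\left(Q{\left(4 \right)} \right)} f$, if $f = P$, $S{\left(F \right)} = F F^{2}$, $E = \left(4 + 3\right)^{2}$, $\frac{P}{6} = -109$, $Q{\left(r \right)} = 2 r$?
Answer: $-332447$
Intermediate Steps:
$P = -654$ ($P = 6 \left(-109\right) = -654$)
$E = 49$ ($E = 7^{2} = 49$)
$H = 2401$ ($H = 49^{2} = 2401$)
$S{\left(F \right)} = F^{3}$
$f = -654$
$H + S{\left(Q{\left(4 \right)} \right)} f = 2401 + \left(2 \cdot 4\right)^{3} \left(-654\right) = 2401 + 8^{3} \left(-654\right) = 2401 + 512 \left(-654\right) = 2401 - 334848 = -332447$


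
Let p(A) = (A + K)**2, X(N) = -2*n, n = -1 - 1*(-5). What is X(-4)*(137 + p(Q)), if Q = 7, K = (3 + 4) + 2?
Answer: -3144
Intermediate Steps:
K = 9 (K = 7 + 2 = 9)
n = 4 (n = -1 + 5 = 4)
X(N) = -8 (X(N) = -2*4 = -8)
p(A) = (9 + A)**2 (p(A) = (A + 9)**2 = (9 + A)**2)
X(-4)*(137 + p(Q)) = -8*(137 + (9 + 7)**2) = -8*(137 + 16**2) = -8*(137 + 256) = -8*393 = -3144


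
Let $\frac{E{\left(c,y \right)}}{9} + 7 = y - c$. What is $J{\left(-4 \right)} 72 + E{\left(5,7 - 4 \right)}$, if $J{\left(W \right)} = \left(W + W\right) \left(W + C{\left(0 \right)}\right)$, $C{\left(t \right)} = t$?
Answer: $2223$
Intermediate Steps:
$E{\left(c,y \right)} = -63 - 9 c + 9 y$ ($E{\left(c,y \right)} = -63 + 9 \left(y - c\right) = -63 - \left(- 9 y + 9 c\right) = -63 - 9 c + 9 y$)
$J{\left(W \right)} = 2 W^{2}$ ($J{\left(W \right)} = \left(W + W\right) \left(W + 0\right) = 2 W W = 2 W^{2}$)
$J{\left(-4 \right)} 72 + E{\left(5,7 - 4 \right)} = 2 \left(-4\right)^{2} \cdot 72 - \left(108 - 9 \left(7 - 4\right)\right) = 2 \cdot 16 \cdot 72 - 81 = 32 \cdot 72 - 81 = 2304 - 81 = 2223$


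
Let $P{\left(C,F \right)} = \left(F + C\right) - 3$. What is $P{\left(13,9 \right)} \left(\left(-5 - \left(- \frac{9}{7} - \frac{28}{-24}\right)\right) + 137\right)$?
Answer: $\frac{105431}{42} \approx 2510.3$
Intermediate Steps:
$P{\left(C,F \right)} = -3 + C + F$ ($P{\left(C,F \right)} = \left(C + F\right) - 3 = -3 + C + F$)
$P{\left(13,9 \right)} \left(\left(-5 - \left(- \frac{9}{7} - \frac{28}{-24}\right)\right) + 137\right) = \left(-3 + 13 + 9\right) \left(\left(-5 - \left(- \frac{9}{7} - \frac{28}{-24}\right)\right) + 137\right) = 19 \left(\left(-5 - \left(\left(-9\right) \frac{1}{7} - - \frac{7}{6}\right)\right) + 137\right) = 19 \left(\left(-5 - \left(- \frac{9}{7} + \frac{7}{6}\right)\right) + 137\right) = 19 \left(\left(-5 - - \frac{5}{42}\right) + 137\right) = 19 \left(\left(-5 + \frac{5}{42}\right) + 137\right) = 19 \left(- \frac{205}{42} + 137\right) = 19 \cdot \frac{5549}{42} = \frac{105431}{42}$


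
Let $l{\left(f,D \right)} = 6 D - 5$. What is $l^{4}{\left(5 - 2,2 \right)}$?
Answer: $2401$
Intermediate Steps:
$l{\left(f,D \right)} = -5 + 6 D$
$l^{4}{\left(5 - 2,2 \right)} = \left(-5 + 6 \cdot 2\right)^{4} = \left(-5 + 12\right)^{4} = 7^{4} = 2401$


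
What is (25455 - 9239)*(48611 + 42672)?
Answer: 1480245128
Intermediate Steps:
(25455 - 9239)*(48611 + 42672) = 16216*91283 = 1480245128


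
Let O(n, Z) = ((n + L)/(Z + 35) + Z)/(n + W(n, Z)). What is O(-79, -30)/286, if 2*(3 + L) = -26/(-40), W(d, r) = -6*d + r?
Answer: -9267/20878000 ≈ -0.00044386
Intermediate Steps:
W(d, r) = r - 6*d
L = -107/40 (L = -3 + (-26/(-40))/2 = -3 + (-26*(-1/40))/2 = -3 + (½)*(13/20) = -3 + 13/40 = -107/40 ≈ -2.6750)
O(n, Z) = (Z + (-107/40 + n)/(35 + Z))/(Z - 5*n) (O(n, Z) = ((n - 107/40)/(Z + 35) + Z)/(n + (Z - 6*n)) = ((-107/40 + n)/(35 + Z) + Z)/(Z - 5*n) = (Z + (-107/40 + n)/(35 + Z))/(Z - 5*n))
O(-79, -30)/286 = ((107/40 - 1*(-79) - 1*(-30)² - 35*(-30))/(-1*(-30)² - 35*(-30) + 175*(-79) + 5*(-30)*(-79)))/286 = ((107/40 + 79 - 1*900 + 1050)/(-1*900 + 1050 - 13825 + 11850))*(1/286) = ((107/40 + 79 - 900 + 1050)/(-900 + 1050 - 13825 + 11850))*(1/286) = ((9267/40)/(-1825))*(1/286) = -1/1825*9267/40*(1/286) = -9267/73000*1/286 = -9267/20878000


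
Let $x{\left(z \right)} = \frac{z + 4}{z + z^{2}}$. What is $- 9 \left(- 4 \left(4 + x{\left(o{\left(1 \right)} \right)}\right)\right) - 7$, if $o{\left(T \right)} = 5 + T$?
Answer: $\frac{1019}{7} \approx 145.57$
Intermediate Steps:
$x{\left(z \right)} = \frac{4 + z}{z + z^{2}}$
$- 9 \left(- 4 \left(4 + x{\left(o{\left(1 \right)} \right)}\right)\right) - 7 = - 9 \left(- 4 \left(4 + \frac{4 + \left(5 + 1\right)}{\left(5 + 1\right) \left(1 + \left(5 + 1\right)\right)}\right)\right) - 7 = - 9 \left(- 4 \left(4 + \frac{4 + 6}{6 \left(1 + 6\right)}\right)\right) - 7 = - 9 \left(- 4 \left(4 + \frac{1}{6} \cdot \frac{1}{7} \cdot 10\right)\right) - 7 = - 9 \left(- 4 \left(4 + \frac{5}{21}\right)\right) - 7 = - 9 \left(\left(-4\right) \frac{89}{21}\right) - 7 = \left(-9\right) \left(- \frac{356}{21}\right) - 7 = \frac{1068}{7} - 7 = \frac{1019}{7}$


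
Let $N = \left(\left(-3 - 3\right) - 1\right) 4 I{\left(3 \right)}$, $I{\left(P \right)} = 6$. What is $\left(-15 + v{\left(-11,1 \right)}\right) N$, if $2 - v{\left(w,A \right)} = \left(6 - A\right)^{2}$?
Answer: $6384$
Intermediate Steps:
$v{\left(w,A \right)} = 2 - \left(6 - A\right)^{2}$
$N = -168$ ($N = \left(\left(-3 - 3\right) - 1\right) 4 \cdot 6 = \left(-6 - 1\right) 4 \cdot 6 = \left(-7\right) 4 \cdot 6 = \left(-28\right) 6 = -168$)
$\left(-15 + v{\left(-11,1 \right)}\right) N = \left(-15 + \left(2 - \left(-6 + 1\right)^{2}\right)\right) \left(-168\right) = \left(-15 + \left(2 - \left(-5\right)^{2}\right)\right) \left(-168\right) = \left(-15 + \left(2 - 25\right)\right) \left(-168\right) = \left(-15 - 23\right) \left(-168\right) = \left(-38\right) \left(-168\right) = 6384$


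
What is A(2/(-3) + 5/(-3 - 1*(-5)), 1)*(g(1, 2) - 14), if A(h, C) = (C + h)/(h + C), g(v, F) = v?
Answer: -13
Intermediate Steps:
A(h, C) = 1 (A(h, C) = (C + h)/(C + h) = 1)
A(2/(-3) + 5/(-3 - 1*(-5)), 1)*(g(1, 2) - 14) = 1*(1 - 14) = 1*(-13) = -13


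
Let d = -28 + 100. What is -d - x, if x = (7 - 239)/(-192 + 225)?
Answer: -2144/33 ≈ -64.970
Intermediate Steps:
d = 72
x = -232/33 ≈ -7.0303
-d - x = -1*72 - 1*(-232/33) = -72 + 232/33 = -2144/33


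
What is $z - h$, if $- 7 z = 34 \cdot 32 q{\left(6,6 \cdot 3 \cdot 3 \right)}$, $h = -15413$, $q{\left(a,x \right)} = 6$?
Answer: $\frac{101363}{7} \approx 14480.0$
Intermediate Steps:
$z = - \frac{6528}{7}$ ($z = - \frac{34 \cdot 32 \cdot 6}{7} = - \frac{1088 \cdot 6}{7} = \left(- \frac{1}{7}\right) 6528 = - \frac{6528}{7} \approx -932.57$)
$z - h = - \frac{6528}{7} - -15413 = - \frac{6528}{7} + 15413 = \frac{101363}{7}$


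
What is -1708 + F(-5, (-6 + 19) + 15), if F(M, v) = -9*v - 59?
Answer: -2019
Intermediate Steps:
F(M, v) = -59 - 9*v
-1708 + F(-5, (-6 + 19) + 15) = -1708 + (-59 - 9*((-6 + 19) + 15)) = -1708 + (-59 - 9*(13 + 15)) = -1708 + (-59 - 9*28) = -1708 + (-59 - 252) = -1708 - 311 = -2019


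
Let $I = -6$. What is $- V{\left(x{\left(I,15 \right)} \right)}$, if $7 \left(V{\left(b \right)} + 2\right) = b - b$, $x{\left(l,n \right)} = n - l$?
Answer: $2$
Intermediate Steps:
$V{\left(b \right)} = -2$ ($V{\left(b \right)} = -2 + \frac{b - b}{7} = -2 + \frac{1}{7} \cdot 0 = -2 + 0 = -2$)
$- V{\left(x{\left(I,15 \right)} \right)} = \left(-1\right) \left(-2\right) = 2$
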